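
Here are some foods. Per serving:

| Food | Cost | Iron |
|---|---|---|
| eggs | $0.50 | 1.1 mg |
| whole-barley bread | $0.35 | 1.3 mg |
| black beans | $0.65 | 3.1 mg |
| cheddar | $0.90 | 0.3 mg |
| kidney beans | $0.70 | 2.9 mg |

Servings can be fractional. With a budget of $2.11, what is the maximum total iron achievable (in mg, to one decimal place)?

10.1 mg

Iron per dollar: black beans 4.769, kidney beans 4.143, whole-barley bread 3.714, eggs 2.2, cheddar 0.3333.
With no serving limits, spend the whole cost allowance on black beans: $2.11 / $0.65 × 3.1 mg = 10.1 mg.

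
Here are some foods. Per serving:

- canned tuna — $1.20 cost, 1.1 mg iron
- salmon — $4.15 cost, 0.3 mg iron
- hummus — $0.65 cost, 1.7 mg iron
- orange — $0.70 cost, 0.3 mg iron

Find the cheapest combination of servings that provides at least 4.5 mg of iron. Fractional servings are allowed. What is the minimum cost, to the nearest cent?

Cost per mg of iron: hummus $0.3824, canned tuna $1.0909, orange $2.3333, salmon $13.8333.
With no serving limits, use only hummus: 4.5 mg / 1.7 mg = 2.647 servings × $0.65 = $1.72.

$1.72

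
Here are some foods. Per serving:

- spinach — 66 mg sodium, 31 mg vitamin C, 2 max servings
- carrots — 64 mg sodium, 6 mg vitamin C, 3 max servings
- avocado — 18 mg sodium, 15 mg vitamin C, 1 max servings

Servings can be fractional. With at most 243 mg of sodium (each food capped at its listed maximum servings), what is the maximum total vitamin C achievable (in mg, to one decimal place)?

85.7 mg

Vitamin C per mg sodium: avocado 0.8333, spinach 0.4697, carrots 0.09375.
Take 1 serving of avocado: uses 18 mg sodium, +15.0 mg vitamin C (running total 15.0 mg).
Take 2 servings of spinach: uses 132 mg sodium, +62.0 mg vitamin C (running total 77.0 mg).
Take 1.453 servings of carrots: uses 93 mg sodium, +8.7 mg vitamin C (running total 85.7 mg).
Greedy by best ratio exhausts the sodium allowance optimally: 85.7 mg.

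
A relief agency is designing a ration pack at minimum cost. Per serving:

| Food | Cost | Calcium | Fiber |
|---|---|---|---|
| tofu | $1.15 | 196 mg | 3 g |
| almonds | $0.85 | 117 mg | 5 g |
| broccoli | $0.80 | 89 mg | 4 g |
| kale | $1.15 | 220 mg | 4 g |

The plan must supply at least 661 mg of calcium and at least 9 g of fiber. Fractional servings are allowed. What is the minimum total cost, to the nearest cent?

$3.46

tofu only: max(661/196, 9/3) = 3.372 servings → $3.88.
almonds only: max(661/117, 9/5) = 5.65 servings → $4.80.
broccoli only: max(661/89, 9/4) = 7.427 servings → $5.94.
kale only: max(661/220, 9/4) = 3.005 servings → $3.46.
tofu + almonds: intersection lies outside the first quadrant.
tofu + broccoli with both targets exact would need a negative amount; discard.
tofu + kale: the both-tight solution has a negative serving — not a feasible corner.
almonds + broccoli with both targets exact would need a negative amount; discard.
almonds + kale with both targets exact would need a negative amount; discard.
broccoli + kale with both targets exact would need a negative amount; discard.
Cheapest feasible corner: $3.46.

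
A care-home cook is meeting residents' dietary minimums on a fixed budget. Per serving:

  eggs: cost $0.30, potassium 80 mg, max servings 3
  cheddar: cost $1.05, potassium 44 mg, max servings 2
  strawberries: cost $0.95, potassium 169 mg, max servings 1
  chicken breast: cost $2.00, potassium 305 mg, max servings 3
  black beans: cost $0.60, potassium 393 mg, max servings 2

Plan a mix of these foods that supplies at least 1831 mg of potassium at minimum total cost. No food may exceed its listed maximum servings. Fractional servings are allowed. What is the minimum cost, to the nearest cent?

Cost per mg of potassium: black beans $0.0015, eggs $0.0037, strawberries $0.0056, chicken breast $0.0066, cheddar $0.0239.
Take 2 servings of black beans: +786.0 mg potassium for $1.20 (total $1.20, still need 1045.0 mg).
Take 3 servings of eggs: +240.0 mg potassium for $0.90 (total $2.10, still need 805.0 mg).
Take 1 serving of strawberries: +169.0 mg potassium for $0.95 (total $3.05, still need 636.0 mg).
Take 2.085 servings of chicken breast: +636.0 mg potassium for $4.17 (total $7.22, still need 0.0 mg).
Greedy by cheapest-per-mg is optimal for a single linear constraint, so the minimum cost is $7.22.

$7.22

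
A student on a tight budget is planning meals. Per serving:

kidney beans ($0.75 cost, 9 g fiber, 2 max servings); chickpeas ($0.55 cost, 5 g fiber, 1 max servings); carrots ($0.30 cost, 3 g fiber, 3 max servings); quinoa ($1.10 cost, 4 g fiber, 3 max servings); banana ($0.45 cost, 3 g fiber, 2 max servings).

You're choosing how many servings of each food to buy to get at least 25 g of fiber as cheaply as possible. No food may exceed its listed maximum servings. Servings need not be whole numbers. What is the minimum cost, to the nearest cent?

$2.20

Cost per g of fiber: kidney beans $0.0833, carrots $0.1000, chickpeas $0.1100, banana $0.1500, quinoa $0.2750.
Take 2 servings of kidney beans: +18.0 g fiber for $1.50 (total $1.50, still need 7.0 g).
Take 2.333 servings of carrots: +7.0 g fiber for $0.70 (total $2.20, still need 0.0 g).
Filling from the cheapest source first is optimal under one linear minimum: $2.20.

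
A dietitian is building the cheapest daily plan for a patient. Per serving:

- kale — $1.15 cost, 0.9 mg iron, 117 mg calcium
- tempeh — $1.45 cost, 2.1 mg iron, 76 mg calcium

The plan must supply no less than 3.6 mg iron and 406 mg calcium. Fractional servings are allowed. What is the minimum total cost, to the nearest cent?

$4.21

For a min-cost LP with two ≥-constraints, a basic feasible solution has at most two positive variables.
kale only: max(3.6/0.9, 406/117) = 4 servings → $4.60.
tempeh only: max(3.6/2.1, 406/76) = 5.342 servings → $7.75.
kale + tempeh with both tight: 3.266 servings and 0.3147 servings → $4.21.
Cheapest feasible corner: $4.21.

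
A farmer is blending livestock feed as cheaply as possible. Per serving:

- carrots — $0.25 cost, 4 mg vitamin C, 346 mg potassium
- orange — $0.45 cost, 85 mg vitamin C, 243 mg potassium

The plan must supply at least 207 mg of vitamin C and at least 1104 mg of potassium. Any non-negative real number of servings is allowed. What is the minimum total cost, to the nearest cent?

Minimising a linear cost over {vitamin C ≥ 207, potassium ≥ 1104, servings ≥ 0} — the optimum is at a vertex, using one or two foods.
carrots only: max(207/4, 1104/346) = 51.75 servings → $12.94.
orange only: max(207/85, 1104/243) = 4.543 servings → $2.04.
carrots + orange with both tight: 1.531 servings and 2.363 servings → $1.45.
So the least-cost plan costs $1.45.

$1.45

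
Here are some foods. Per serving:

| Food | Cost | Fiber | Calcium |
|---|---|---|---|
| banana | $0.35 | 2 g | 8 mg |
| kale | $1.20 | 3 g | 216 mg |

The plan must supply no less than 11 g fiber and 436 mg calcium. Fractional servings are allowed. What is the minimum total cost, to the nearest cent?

$3.22

An LP optimum is at a vertex; with two nutrient constraints at most two foods are used. Check each candidate.
banana only: max(11/2, 436/8) = 54.5 servings → $19.07.
kale only: max(11/3, 436/216) = 3.667 servings → $4.40.
banana + kale with both tight: 2.618 servings and 1.922 servings → $3.22.
Cheapest feasible corner: $3.22.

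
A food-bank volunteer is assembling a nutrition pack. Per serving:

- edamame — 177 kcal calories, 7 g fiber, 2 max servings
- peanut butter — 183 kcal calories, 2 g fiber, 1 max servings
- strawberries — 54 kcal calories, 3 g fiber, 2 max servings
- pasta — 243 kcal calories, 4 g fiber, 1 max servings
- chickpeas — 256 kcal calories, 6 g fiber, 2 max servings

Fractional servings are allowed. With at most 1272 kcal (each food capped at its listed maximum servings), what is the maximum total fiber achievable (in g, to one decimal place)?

36.6 g

Fiber per kcal: strawberries 0.05556, edamame 0.03955, chickpeas 0.02344, pasta 0.01646, peanut butter 0.01093.
Take 2 servings of strawberries: uses 108 kcal, +6.0 g fiber (running total 6.0 g).
Take 2 servings of edamame: uses 354 kcal, +14.0 g fiber (running total 20.0 g).
Take 2 servings of chickpeas: uses 512 kcal, +12.0 g fiber (running total 32.0 g).
Take 1 serving of pasta: uses 243 kcal, +4.0 g fiber (running total 36.0 g).
Take 0.3005 servings of peanut butter: uses 55 kcal, +0.6 g fiber (running total 36.6 g).
Greedy by best ratio exhausts the calories allowance optimally: 36.6 g.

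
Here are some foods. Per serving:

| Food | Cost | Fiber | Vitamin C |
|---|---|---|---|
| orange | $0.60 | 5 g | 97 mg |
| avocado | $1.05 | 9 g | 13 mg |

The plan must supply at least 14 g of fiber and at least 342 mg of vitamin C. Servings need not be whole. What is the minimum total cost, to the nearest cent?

$2.12

At the optimum either one food covers both requirements or two foods hit both targets exactly; no other combination can be cheaper.
orange only: max(14/5, 342/97) = 3.526 servings → $2.12.
avocado only: max(14/9, 342/13) = 26.31 servings → $27.62.
orange + avocado: the both-tight solution has a negative serving — not a feasible corner.
The minimum over all feasible corners is $2.12.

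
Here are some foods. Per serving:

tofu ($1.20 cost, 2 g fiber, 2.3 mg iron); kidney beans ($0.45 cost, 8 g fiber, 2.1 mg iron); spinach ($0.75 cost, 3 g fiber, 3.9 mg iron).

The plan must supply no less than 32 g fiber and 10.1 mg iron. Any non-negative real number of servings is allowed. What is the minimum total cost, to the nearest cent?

$2.12

Compare the cost at each extreme point of the feasible region.
tofu only: max(32/2, 10.1/2.3) = 16 servings → $19.20.
kidney beans only: max(32/8, 10.1/2.1) = 4.81 servings → $2.16.
spinach only: max(32/3, 10.1/3.9) = 10.67 servings → $8.00.
tofu + kidney beans with both tight: 0.9577 servings and 3.761 servings → $2.84.
tofu + spinach: the both-tight solution has a negative serving — not a feasible corner.
kidney beans + spinach with both tight: 3.795 servings and 0.5462 servings → $2.12.
So the least-cost plan costs $2.12.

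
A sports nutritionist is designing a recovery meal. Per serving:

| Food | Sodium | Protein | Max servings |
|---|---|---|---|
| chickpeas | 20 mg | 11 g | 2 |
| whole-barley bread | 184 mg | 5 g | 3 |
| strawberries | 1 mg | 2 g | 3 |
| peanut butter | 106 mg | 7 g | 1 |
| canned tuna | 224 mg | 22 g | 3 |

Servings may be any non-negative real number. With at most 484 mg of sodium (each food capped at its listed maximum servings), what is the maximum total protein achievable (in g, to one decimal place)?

Protein per mg sodium: strawberries 2, chickpeas 0.55, canned tuna 0.09821, peanut butter 0.06604, whole-barley bread 0.02717.
Take 3 servings of strawberries: uses 3 mg sodium, +6.0 g protein (running total 6.0 g).
Take 2 servings of chickpeas: uses 40 mg sodium, +22.0 g protein (running total 28.0 g).
Take 1.969 servings of canned tuna: uses 441 mg sodium, +43.3 g protein (running total 71.3 g).
Greedy by best ratio exhausts the sodium allowance optimally: 71.3 g.

71.3 g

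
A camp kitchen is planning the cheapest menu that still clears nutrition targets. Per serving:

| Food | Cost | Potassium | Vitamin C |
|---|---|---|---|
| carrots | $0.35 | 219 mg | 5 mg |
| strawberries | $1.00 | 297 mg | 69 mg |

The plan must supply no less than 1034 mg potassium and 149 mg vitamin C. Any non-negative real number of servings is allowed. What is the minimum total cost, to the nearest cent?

An LP optimum is at a vertex; with two nutrient constraints at most two foods are used. Check each candidate.
carrots only: max(1034/219, 149/5) = 29.8 servings → $10.43.
strawberries only: max(1034/297, 149/69) = 3.481 servings → $3.48.
carrots + strawberries with both tight: 1.988 servings and 2.015 servings → $2.71.
The minimum over all feasible corners is $2.71.

$2.71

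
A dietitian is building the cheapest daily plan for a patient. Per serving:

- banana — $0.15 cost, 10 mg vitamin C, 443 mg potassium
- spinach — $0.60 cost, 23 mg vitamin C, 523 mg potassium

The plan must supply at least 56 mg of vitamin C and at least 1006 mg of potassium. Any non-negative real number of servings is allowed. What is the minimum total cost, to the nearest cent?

An LP optimum is at a vertex; with two nutrient constraints at most two foods are used. Check each candidate.
banana only: max(56/10, 1006/443) = 5.6 servings → $0.84.
spinach only: max(56/23, 1006/523) = 2.435 servings → $1.46.
banana + spinach: the both-tight solution has a negative serving — not a feasible corner.
Cheapest feasible corner: $0.84.

$0.84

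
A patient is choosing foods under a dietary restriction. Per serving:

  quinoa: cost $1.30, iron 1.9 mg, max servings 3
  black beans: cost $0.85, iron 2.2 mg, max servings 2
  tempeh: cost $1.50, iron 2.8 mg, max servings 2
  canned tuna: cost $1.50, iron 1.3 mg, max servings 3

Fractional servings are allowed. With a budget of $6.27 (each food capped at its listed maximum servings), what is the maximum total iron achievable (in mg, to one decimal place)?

Iron per dollar: black beans 2.588, tempeh 1.867, quinoa 1.462, canned tuna 0.8667.
Take 2 servings of black beans: spends $1.70, +4.4 mg iron (running total 4.4 mg).
Take 2 servings of tempeh: spends $3.00, +5.6 mg iron (running total 10.0 mg).
Take 1.208 servings of quinoa: spends $1.57, +2.3 mg iron (running total 12.3 mg).
Filling greedily by iron-per-dollar is optimal for one linear limit, giving 12.3 mg.

12.3 mg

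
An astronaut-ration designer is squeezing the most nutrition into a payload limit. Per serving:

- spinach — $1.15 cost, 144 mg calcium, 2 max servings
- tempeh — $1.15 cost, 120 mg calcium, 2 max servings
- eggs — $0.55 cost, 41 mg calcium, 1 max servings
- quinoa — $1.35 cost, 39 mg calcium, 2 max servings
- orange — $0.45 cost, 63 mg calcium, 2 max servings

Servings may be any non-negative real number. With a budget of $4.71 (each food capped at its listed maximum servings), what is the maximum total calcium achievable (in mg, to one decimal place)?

Calcium per dollar: orange 140, spinach 125.2, tempeh 104.3, eggs 74.55, quinoa 28.89.
Take 2 servings of orange: spends $0.90, +126.0 mg calcium (running total 126.0 mg).
Take 2 servings of spinach: spends $2.30, +288.0 mg calcium (running total 414.0 mg).
Take 1.313 servings of tempeh: spends $1.51, +157.6 mg calcium (running total 571.6 mg).
Greedy by best ratio exhausts the cost allowance optimally: 571.6 mg.

571.6 mg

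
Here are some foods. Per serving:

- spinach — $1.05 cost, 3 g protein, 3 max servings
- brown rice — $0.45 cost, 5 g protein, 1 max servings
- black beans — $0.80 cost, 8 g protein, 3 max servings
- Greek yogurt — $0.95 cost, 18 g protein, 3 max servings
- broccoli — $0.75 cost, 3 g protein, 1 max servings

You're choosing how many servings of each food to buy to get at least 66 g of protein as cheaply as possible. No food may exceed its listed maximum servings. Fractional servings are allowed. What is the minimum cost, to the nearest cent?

Cost per g of protein: Greek yogurt $0.0528, brown rice $0.0900, black beans $0.1000, broccoli $0.2500, spinach $0.3500.
Take 3 servings of Greek yogurt: +54.0 g protein for $2.85 (total $2.85, still need 12.0 g).
Take 1 serving of brown rice: +5.0 g protein for $0.45 (total $3.30, still need 7.0 g).
Take 0.875 servings of black beans: +7.0 g protein for $0.70 (total $4.00, still need 0.0 g).
Filling from the cheapest source first is optimal under one linear minimum: $4.00.

$4.00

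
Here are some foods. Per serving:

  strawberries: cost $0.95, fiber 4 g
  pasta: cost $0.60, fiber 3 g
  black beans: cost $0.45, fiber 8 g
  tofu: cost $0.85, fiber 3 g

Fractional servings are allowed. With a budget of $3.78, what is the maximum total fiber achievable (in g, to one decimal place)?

Fiber per dollar: black beans 17.78, pasta 5, strawberries 4.211, tofu 3.529.
With no serving limits, spend the whole cost allowance on black beans: $3.78 / $0.45 × 8 g = 67.2 g.

67.2 g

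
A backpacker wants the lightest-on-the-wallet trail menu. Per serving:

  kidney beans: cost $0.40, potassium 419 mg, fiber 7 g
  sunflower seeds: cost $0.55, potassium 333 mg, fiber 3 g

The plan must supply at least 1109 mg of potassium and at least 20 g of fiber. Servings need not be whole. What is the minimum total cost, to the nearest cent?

$1.14

kidney beans only: max(1109/419, 20/7) = 2.857 servings → $1.14.
sunflower seeds only: max(1109/333, 20/3) = 6.667 servings → $3.67.
kidney beans + sunflower seeds: the both-tight solution has a negative serving — not a feasible corner.
So the least-cost plan costs $1.14.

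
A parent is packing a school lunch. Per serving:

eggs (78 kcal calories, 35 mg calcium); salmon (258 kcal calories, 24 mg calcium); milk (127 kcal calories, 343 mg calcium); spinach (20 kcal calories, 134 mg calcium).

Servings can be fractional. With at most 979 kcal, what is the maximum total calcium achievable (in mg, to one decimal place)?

Calcium per kcal: spinach 6.7, milk 2.701, eggs 0.4487, salmon 0.09302.
With no serving limits, spend the whole calories allowance on spinach: 979 kcal / 20 kcal × 134 mg = 6559.3 mg.

6559.3 mg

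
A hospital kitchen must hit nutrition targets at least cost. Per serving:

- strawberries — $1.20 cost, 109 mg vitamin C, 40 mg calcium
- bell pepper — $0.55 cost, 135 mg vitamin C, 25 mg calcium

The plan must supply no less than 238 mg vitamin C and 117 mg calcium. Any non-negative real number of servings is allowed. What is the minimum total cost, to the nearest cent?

For a min-cost LP with two ≥-constraints, a basic feasible solution has at most two positive variables.
strawberries only: max(238/109, 117/40) = 2.925 servings → $3.51.
bell pepper only: max(238/135, 117/25) = 4.68 servings → $2.57.
strawberries + bell pepper: intersection lies outside the first quadrant.
The minimum over all feasible corners is $2.57.

$2.57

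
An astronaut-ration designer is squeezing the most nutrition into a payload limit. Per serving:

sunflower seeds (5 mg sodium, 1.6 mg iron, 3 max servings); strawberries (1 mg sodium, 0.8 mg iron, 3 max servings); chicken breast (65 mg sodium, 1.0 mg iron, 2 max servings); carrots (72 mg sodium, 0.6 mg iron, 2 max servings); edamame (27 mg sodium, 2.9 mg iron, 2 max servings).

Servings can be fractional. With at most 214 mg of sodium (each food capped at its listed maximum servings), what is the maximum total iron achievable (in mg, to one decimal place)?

Iron per mg sodium: strawberries 0.8, sunflower seeds 0.32, edamame 0.1074, chicken breast 0.01538, carrots 0.008333.
Take 3 servings of strawberries: uses 3 mg sodium, +2.4 mg iron (running total 2.4 mg).
Take 3 servings of sunflower seeds: uses 15 mg sodium, +4.8 mg iron (running total 7.2 mg).
Take 2 servings of edamame: uses 54 mg sodium, +5.8 mg iron (running total 13.0 mg).
Take 2 servings of chicken breast: uses 130 mg sodium, +2.0 mg iron (running total 15.0 mg).
Take 0.1667 servings of carrots: uses 12 mg sodium, +0.1 mg iron (running total 15.1 mg).
Greedy by best ratio exhausts the sodium allowance optimally: 15.1 mg.

15.1 mg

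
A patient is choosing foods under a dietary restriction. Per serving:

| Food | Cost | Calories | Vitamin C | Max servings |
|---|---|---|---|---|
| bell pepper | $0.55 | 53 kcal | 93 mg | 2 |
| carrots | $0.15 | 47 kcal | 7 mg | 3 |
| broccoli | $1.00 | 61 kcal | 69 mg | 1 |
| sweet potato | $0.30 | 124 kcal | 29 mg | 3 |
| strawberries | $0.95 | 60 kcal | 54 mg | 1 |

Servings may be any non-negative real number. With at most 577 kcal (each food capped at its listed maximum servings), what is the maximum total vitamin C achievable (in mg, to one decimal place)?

390.9 mg

Vitamin C per kcal: bell pepper 1.755, broccoli 1.131, strawberries 0.9, sweet potato 0.2339, carrots 0.1489.
Take 2 servings of bell pepper: uses 106 kcal, +186.0 mg vitamin C (running total 186.0 mg).
Take 1 serving of broccoli: uses 61 kcal, +69.0 mg vitamin C (running total 255.0 mg).
Take 1 serving of strawberries: uses 60 kcal, +54.0 mg vitamin C (running total 309.0 mg).
Take 2.823 servings of sweet potato: uses 350 kcal, +81.9 mg vitamin C (running total 390.9 mg).
Filling greedily by vitamin C-per-kcal is optimal for one linear limit, giving 390.9 mg.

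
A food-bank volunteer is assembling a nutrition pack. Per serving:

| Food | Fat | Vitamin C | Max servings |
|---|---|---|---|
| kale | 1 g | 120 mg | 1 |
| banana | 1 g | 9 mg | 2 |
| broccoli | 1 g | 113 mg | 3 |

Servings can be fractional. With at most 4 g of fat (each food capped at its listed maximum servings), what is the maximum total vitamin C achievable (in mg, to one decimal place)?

459.0 mg

Vitamin C per g fat: kale 120, broccoli 113, banana 9.
Take 1 serving of kale: uses 1 g fat, +120.0 mg vitamin C (running total 120.0 mg).
Take 3 servings of broccoli: uses 3 g fat, +339.0 mg vitamin C (running total 459.0 mg).
Greedy by best ratio exhausts the fat allowance optimally: 459.0 mg.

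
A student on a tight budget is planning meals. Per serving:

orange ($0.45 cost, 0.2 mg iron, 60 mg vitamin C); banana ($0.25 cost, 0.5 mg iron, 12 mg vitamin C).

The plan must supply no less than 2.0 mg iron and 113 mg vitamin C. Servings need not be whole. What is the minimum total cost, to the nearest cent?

An LP optimum is at a vertex; with two nutrient constraints at most two foods are used. Check each candidate.
orange only: max(2.0/0.2, 113/60) = 10 servings → $4.50.
banana only: max(2.0/0.5, 113/12) = 9.417 servings → $2.35.
orange + banana with both tight: 1.178 servings and 3.529 servings → $1.41.
The minimum over all feasible corners is $1.41.

$1.41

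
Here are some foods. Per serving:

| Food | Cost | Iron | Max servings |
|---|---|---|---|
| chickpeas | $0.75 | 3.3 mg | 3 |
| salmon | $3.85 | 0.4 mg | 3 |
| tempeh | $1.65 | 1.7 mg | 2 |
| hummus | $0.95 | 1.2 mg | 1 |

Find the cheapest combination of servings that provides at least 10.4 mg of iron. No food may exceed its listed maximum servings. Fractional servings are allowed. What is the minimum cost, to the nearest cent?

$2.65

Cost per mg of iron: chickpeas $0.2273, hummus $0.7917, tempeh $0.9706, salmon $9.6250.
Take 3 servings of chickpeas: +9.9 mg iron for $2.25 (total $2.25, still need 0.5 mg).
Take 0.4167 servings of hummus: +0.5 mg iron for $0.40 (total $2.65, still need 0.0 mg).
Greedy by cheapest-per-mg is optimal for a single linear constraint, so the minimum cost is $2.65.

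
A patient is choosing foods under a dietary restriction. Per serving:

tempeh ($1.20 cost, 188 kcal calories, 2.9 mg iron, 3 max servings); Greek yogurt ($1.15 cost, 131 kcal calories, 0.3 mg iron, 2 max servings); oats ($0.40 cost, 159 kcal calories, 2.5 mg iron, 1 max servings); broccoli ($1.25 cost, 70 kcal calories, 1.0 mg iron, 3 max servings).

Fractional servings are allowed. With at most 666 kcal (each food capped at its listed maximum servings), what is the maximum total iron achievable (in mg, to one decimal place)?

Iron per kcal: oats 0.01572, tempeh 0.01543, broccoli 0.01429, Greek yogurt 0.00229.
Take 1 serving of oats: uses 159 kcal, +2.5 mg iron (running total 2.5 mg).
Take 2.697 servings of tempeh: uses 507 kcal, +7.8 mg iron (running total 10.3 mg).
Greedy by best ratio exhausts the calories allowance optimally: 10.3 mg.

10.3 mg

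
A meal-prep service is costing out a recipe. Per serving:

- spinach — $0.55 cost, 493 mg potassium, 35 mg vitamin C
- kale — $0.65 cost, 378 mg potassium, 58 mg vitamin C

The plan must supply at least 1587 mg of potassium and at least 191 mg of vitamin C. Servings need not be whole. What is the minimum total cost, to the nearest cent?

Compare the cost at each extreme point of the feasible region.
spinach only: max(1587/493, 191/35) = 5.457 servings → $3.00.
kale only: max(1587/378, 191/58) = 4.198 servings → $2.73.
spinach + kale with both tight: 1.292 servings and 2.514 servings → $2.34.
The minimum over all feasible corners is $2.34.

$2.34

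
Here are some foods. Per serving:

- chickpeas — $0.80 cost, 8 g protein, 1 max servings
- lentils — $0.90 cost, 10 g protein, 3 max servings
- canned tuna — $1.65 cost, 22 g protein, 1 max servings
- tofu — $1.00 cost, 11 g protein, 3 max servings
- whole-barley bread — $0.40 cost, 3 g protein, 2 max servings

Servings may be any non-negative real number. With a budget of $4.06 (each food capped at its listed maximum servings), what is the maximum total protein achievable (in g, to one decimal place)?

48.8 g

Protein per dollar: canned tuna 13.33, lentils 11.11, tofu 11, chickpeas 10, whole-barley bread 7.5.
Take 1 serving of canned tuna: spends $1.65, +22.0 g protein (running total 22.0 g).
Take 2.678 servings of lentils: spends $2.41, +26.8 g protein (running total 48.8 g).
Filling greedily by protein-per-dollar is optimal for one linear limit, giving 48.8 g.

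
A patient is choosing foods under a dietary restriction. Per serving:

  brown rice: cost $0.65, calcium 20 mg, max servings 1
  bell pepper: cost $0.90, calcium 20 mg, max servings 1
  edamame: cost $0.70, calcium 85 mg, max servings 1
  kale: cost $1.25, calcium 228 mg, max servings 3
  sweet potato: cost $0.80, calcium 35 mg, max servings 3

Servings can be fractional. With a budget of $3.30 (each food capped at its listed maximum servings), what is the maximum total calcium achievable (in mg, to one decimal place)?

Calcium per dollar: kale 182.4, edamame 121.4, sweet potato 43.75, brown rice 30.77, bell pepper 22.22.
Take 2.64 servings of kale: spends $3.30, +601.9 mg calcium (running total 601.9 mg).
Filling greedily by calcium-per-dollar is optimal for one linear limit, giving 601.9 mg.

601.9 mg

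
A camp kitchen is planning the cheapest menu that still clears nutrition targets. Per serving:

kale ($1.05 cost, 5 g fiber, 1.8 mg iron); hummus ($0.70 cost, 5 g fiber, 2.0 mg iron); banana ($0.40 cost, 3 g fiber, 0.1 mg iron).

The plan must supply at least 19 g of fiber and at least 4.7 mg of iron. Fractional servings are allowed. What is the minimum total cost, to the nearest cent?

$2.61

For a min-cost LP with two ≥-constraints, a basic feasible solution has at most two positive variables.
kale only: max(19/5, 4.7/1.8) = 3.8 servings → $3.99.
hummus only: max(19/5, 4.7/2.0) = 3.8 servings → $2.66.
banana only: max(19/3, 4.7/0.1) = 47 servings → $18.80.
kale + hummus with both targets exact would need a negative amount; discard.
kale + banana with both tight: 2.49 servings and 2.184 servings → $3.49.
hummus + banana with both tight: 2.218 servings and 2.636 servings → $2.61.
The minimum over all feasible corners is $2.61.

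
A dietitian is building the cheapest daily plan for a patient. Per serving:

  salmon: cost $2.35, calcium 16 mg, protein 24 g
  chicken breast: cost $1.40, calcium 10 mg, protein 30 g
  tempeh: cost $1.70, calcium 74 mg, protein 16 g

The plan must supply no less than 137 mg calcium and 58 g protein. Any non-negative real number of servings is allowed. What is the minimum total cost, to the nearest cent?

$4.34

salmon only: max(137/16, 58/24) = 8.562 servings → $20.12.
chicken breast only: max(137/10, 58/30) = 13.7 servings → $19.18.
tempeh only: max(137/74, 58/16) = 3.625 servings → $6.16.
salmon + chicken breast: the both-tight solution has a negative serving — not a feasible corner.
salmon + tempeh with both tight: 1.382 servings and 1.553 servings → $5.89.
chicken breast + tempeh with both tight: 1.019 servings and 1.714 servings → $4.34.
The minimum over all feasible corners is $4.34.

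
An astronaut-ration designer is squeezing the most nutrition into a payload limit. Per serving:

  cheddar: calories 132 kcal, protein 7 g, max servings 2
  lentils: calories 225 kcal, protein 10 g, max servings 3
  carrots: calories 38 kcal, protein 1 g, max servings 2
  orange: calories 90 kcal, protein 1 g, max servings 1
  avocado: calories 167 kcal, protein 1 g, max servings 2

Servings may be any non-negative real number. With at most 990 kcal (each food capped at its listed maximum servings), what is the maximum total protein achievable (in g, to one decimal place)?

45.3 g

Protein per kcal: cheddar 0.05303, lentils 0.04444, carrots 0.02632, orange 0.01111, avocado 0.005988.
Take 2 servings of cheddar: uses 264 kcal, +14.0 g protein (running total 14.0 g).
Take 3 servings of lentils: uses 675 kcal, +30.0 g protein (running total 44.0 g).
Take 1.342 servings of carrots: uses 51 kcal, +1.3 g protein (running total 45.3 g).
Greedy by best ratio exhausts the calories allowance optimally: 45.3 g.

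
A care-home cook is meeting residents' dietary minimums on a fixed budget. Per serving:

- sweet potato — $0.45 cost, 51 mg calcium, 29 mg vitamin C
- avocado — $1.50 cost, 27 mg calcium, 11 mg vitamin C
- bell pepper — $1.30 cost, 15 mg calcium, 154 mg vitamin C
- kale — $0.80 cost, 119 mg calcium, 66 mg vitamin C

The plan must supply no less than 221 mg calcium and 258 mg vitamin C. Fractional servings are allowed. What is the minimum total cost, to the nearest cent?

Compare the cost at each extreme point of the feasible region.
sweet potato only: max(221/51, 258/29) = 8.897 servings → $4.00.
avocado only: max(221/27, 258/11) = 23.45 servings → $35.18.
bell pepper only: max(221/15, 258/154) = 14.73 servings → $19.15.
kale only: max(221/119, 258/66) = 3.909 servings → $3.13.
sweet potato + avocado: intersection lies outside the first quadrant.
sweet potato + bell pepper with both tight: 4.066 servings and 0.9097 servings → $3.01.
sweet potato + kale: intersection lies outside the first quadrant.
avocado + bell pepper with both tight: 7.554 servings and 1.136 servings → $12.81.
avocado + kale with both targets exact would need a negative amount; discard.
bell pepper + kale with both tight: 0.9296 servings and 1.74 servings → $2.60.
Cheapest feasible corner: $2.60.

$2.60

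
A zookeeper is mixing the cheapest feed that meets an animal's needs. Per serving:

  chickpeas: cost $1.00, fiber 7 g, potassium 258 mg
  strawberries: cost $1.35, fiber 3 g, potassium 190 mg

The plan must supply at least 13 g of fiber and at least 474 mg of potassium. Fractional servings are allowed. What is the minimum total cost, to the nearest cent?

$1.86

chickpeas only: max(13/7, 474/258) = 1.857 servings → $1.86.
strawberries only: max(13/3, 474/190) = 4.333 servings → $5.85.
chickpeas + strawberries: the both-tight solution has a negative serving — not a feasible corner.
Cheapest feasible corner: $1.86.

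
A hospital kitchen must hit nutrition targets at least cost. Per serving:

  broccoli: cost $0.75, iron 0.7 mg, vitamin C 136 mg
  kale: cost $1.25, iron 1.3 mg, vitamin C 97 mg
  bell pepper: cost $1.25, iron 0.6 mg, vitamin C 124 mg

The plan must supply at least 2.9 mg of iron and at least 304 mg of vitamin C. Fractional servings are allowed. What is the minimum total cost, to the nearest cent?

Minimising a linear cost over {iron ≥ 2.9, vitamin C ≥ 304, servings ≥ 0} — the optimum is at a vertex, using one or two foods.
broccoli only: max(2.9/0.7, 304/136) = 4.143 servings → $3.11.
kale only: max(2.9/1.3, 304/97) = 3.134 servings → $3.92.
bell pepper only: max(2.9/0.6, 304/124) = 4.833 servings → $6.04.
broccoli + kale with both tight: 1.046 servings and 1.668 servings → $2.87.
broccoli + bell pepper with both targets exact would need a negative amount; discard.
kale + bell pepper with both tight: 1.72 servings and 1.106 servings → $3.53.
So the least-cost plan costs $2.87.

$2.87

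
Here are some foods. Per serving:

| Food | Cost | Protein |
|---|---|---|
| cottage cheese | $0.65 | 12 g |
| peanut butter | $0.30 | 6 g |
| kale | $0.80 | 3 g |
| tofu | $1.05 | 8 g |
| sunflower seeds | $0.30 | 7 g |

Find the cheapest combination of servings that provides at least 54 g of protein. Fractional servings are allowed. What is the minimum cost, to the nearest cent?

Cost per g of protein: sunflower seeds $0.0429, peanut butter $0.0500, cottage cheese $0.0542, tofu $0.1313, kale $0.2667.
With no serving limits, use only sunflower seeds: 54 g / 7 g = 7.714 servings × $0.30 = $2.31.

$2.31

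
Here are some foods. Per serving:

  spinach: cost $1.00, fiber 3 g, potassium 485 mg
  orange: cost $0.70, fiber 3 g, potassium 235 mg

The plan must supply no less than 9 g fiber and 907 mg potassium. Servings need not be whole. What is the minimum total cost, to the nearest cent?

This is a tiny linear program; its minimum lies at a vertex of the feasible set. List the vertices and price them.
spinach only: max(9/3, 907/485) = 3 servings → $3.00.
orange only: max(9/3, 907/235) = 3.86 servings → $2.70.
spinach + orange with both tight: 0.808 servings and 2.192 servings → $2.34.
Cheapest feasible corner: $2.34.

$2.34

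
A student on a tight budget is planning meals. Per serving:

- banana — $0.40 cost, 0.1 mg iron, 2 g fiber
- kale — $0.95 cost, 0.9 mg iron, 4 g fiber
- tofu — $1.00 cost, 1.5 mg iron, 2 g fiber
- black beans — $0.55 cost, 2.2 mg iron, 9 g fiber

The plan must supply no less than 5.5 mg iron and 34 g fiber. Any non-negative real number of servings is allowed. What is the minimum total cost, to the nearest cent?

At the optimum either one food covers both requirements or two foods hit both targets exactly; no other combination can be cheaper.
banana only: max(5.5/0.1, 34/2) = 55 servings → $22.00.
kale only: max(5.5/0.9, 34/4) = 8.5 servings → $8.07.
tofu only: max(5.5/1.5, 34/2) = 17 servings → $17.00.
black beans only: max(5.5/2.2, 34/9) = 3.778 servings → $2.08.
banana + kale with both tight: 6.143 servings and 5.429 servings → $7.61.
banana + tofu with both tight: 14.29 servings and 2.714 servings → $8.43.
banana + black beans with both tight: 7.229 servings and 2.171 servings → $4.09.
kale + tofu: the both-tight solution has a negative serving — not a feasible corner.
kale + black beans with both targets exact would need a negative amount; discard.
tofu + black beans with both targets exact would need a negative amount; discard.
The minimum over all feasible corners is $2.08.

$2.08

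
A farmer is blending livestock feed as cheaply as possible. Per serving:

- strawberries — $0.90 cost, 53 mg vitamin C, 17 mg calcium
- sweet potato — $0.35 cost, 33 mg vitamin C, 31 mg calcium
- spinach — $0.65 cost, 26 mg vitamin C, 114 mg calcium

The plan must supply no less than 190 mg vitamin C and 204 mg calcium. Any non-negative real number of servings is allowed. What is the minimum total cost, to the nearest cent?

Minimising a linear cost over {vitamin C ≥ 190, calcium ≥ 204, servings ≥ 0} — the optimum is at a vertex, using one or two foods.
strawberries only: max(190/53, 204/17) = 12 servings → $10.80.
sweet potato only: max(190/33, 204/31) = 6.581 servings → $2.30.
spinach only: max(190/26, 204/114) = 7.308 servings → $4.75.
strawberries + sweet potato with both targets exact would need a negative amount; discard.
strawberries + spinach with both tight: 2.921 servings and 1.354 servings → $3.51.
sweet potato + spinach with both tight: 5.533 servings and 0.2848 servings → $2.12.
So the least-cost plan costs $2.12.

$2.12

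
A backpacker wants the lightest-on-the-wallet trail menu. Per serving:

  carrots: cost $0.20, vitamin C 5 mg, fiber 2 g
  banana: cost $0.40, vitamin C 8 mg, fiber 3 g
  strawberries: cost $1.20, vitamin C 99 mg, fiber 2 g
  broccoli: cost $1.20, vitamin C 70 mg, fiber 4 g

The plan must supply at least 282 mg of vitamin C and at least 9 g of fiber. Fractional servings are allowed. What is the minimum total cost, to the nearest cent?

$3.66

With two linear requirements the optimum uses one or two foods; enumerate the corners.
carrots only: max(282/5, 9/2) = 56.4 servings → $11.28.
banana only: max(282/8, 9/3) = 35.25 servings → $14.10.
strawberries only: max(282/99, 9/2) = 4.5 servings → $5.40.
broccoli only: max(282/70, 9/4) = 4.029 servings → $4.83.
carrots + banana: the both-tight solution has a negative serving — not a feasible corner.
carrots + strawberries with both tight: 1.739 servings and 2.761 servings → $3.66.
carrots + broccoli: intersection lies outside the first quadrant.
banana + strawberries with both tight: 1.164 servings and 2.754 servings → $3.77.
banana + broccoli: intersection lies outside the first quadrant.
strawberries + broccoli with both tight: 1.945 servings and 1.277 servings → $3.87.
The minimum over all feasible corners is $3.66.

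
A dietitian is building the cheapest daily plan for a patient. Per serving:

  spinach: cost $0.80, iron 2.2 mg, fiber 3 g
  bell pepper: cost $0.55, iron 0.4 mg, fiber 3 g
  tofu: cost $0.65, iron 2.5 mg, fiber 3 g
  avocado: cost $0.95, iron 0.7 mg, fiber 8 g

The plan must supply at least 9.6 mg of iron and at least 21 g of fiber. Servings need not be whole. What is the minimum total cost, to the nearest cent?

This is a tiny linear program; its minimum lies at a vertex of the feasible set. List the vertices and price them.
spinach only: max(9.6/2.2, 21/3) = 7 servings → $5.60.
bell pepper only: max(9.6/0.4, 21/3) = 24 servings → $13.20.
tofu only: max(9.6/2.5, 21/3) = 7 servings → $4.55.
avocado only: max(9.6/0.7, 21/8) = 13.71 servings → $13.03.
spinach + bell pepper with both tight: 3.778 servings and 3.222 servings → $4.79.
spinach + tofu with both targets exact would need a negative amount; discard.
spinach + avocado with both tight: 4.006 servings and 1.123 servings → $4.27.
bell pepper + tofu with both tight: 3.762 servings and 3.238 servings → $4.17.
bell pepper + avocado with both targets exact would need a negative amount; discard.
tofu + avocado with both tight: 3.469 servings and 1.324 servings → $3.51.
Cheapest feasible corner: $3.51.

$3.51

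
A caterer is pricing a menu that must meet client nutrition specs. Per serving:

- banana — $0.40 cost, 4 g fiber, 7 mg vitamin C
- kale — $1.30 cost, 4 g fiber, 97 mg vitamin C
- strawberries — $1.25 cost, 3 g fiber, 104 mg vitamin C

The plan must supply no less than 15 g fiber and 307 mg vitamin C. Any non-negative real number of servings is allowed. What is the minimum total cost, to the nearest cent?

Check every corner: each single food scaled to meet both minima, and each pair solved so both constraints bind.
banana only: max(15/4, 307/7) = 43.86 servings → $17.54.
kale only: max(15/4, 307/97) = 3.75 servings → $4.88.
strawberries only: max(15/3, 307/104) = 5 servings → $6.25.
banana + kale with both tight: 0.6306 servings and 3.119 servings → $4.31.
banana + strawberries with both tight: 1.618 servings and 2.843 servings → $4.20.
kale + strawberries: intersection lies outside the first quadrant.
So the least-cost plan costs $4.20.

$4.20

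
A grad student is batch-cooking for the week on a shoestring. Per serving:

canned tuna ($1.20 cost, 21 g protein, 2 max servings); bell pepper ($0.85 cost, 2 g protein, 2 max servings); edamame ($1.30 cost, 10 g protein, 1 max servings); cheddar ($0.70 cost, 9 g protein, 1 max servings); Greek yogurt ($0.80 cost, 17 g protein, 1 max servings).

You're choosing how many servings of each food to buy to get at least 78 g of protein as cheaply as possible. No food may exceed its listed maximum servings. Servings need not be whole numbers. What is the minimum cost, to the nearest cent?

Cost per g of protein: Greek yogurt $0.0471, canned tuna $0.0571, cheddar $0.0778, edamame $0.1300, bell pepper $0.4250.
Take 1 serving of Greek yogurt: +17.0 g protein for $0.80 (total $0.80, still need 61.0 g).
Take 2 servings of canned tuna: +42.0 g protein for $2.40 (total $3.20, still need 19.0 g).
Take 1 serving of cheddar: +9.0 g protein for $0.70 (total $3.90, still need 10.0 g).
Take 1 serving of edamame: +10.0 g protein for $1.30 (total $5.20, still need 0.0 g).
Greedy by cheapest-per-g is optimal for a single linear constraint, so the minimum cost is $5.20.

$5.20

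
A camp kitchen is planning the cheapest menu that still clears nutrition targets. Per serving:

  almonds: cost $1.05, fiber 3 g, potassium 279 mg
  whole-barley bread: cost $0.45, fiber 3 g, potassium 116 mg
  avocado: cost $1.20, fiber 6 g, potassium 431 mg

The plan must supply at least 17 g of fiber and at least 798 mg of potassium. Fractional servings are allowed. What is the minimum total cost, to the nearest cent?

$2.76

The cheapest plan sits at a corner of the feasible region — with two constraints it uses at most two foods.
almonds only: max(17/3, 798/279) = 5.667 servings → $5.95.
whole-barley bread only: max(17/3, 798/116) = 6.879 servings → $3.10.
avocado only: max(17/6, 798/431) = 2.833 servings → $3.40.
almonds + whole-barley bread with both tight: 0.863 servings and 4.804 servings → $3.07.
almonds + avocado: the both-tight solution has a negative serving — not a feasible corner.
whole-barley bread + avocado with both tight: 4.253 servings and 0.7069 servings → $2.76.
Cheapest feasible corner: $2.76.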